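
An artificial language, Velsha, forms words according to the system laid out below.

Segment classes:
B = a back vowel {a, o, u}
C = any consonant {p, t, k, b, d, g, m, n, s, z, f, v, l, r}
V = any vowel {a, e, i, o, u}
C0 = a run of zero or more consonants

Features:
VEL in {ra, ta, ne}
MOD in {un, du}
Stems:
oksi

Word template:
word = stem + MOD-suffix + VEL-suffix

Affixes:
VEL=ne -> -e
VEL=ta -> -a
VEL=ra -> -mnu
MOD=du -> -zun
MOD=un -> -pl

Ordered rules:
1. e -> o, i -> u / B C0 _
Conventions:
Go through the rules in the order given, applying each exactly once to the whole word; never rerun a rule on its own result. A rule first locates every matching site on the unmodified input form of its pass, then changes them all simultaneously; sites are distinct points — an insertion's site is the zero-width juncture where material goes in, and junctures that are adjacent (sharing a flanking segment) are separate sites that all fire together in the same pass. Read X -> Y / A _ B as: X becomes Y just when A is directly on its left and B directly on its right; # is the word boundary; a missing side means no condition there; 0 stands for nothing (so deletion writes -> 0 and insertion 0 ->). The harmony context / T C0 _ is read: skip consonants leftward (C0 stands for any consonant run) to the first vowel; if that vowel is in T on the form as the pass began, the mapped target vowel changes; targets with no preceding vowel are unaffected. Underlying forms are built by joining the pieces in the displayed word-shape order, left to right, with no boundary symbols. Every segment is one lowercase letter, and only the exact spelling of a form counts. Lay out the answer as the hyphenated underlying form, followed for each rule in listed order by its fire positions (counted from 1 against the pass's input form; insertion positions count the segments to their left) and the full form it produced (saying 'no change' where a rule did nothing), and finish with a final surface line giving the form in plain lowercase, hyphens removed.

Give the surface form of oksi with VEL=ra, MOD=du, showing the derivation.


underlying: oksi-zun-mnu
1. e -> o, i -> u / B C0 _: fires at position(s) 4: oksuzunmnu
surface: oksuzunmnu


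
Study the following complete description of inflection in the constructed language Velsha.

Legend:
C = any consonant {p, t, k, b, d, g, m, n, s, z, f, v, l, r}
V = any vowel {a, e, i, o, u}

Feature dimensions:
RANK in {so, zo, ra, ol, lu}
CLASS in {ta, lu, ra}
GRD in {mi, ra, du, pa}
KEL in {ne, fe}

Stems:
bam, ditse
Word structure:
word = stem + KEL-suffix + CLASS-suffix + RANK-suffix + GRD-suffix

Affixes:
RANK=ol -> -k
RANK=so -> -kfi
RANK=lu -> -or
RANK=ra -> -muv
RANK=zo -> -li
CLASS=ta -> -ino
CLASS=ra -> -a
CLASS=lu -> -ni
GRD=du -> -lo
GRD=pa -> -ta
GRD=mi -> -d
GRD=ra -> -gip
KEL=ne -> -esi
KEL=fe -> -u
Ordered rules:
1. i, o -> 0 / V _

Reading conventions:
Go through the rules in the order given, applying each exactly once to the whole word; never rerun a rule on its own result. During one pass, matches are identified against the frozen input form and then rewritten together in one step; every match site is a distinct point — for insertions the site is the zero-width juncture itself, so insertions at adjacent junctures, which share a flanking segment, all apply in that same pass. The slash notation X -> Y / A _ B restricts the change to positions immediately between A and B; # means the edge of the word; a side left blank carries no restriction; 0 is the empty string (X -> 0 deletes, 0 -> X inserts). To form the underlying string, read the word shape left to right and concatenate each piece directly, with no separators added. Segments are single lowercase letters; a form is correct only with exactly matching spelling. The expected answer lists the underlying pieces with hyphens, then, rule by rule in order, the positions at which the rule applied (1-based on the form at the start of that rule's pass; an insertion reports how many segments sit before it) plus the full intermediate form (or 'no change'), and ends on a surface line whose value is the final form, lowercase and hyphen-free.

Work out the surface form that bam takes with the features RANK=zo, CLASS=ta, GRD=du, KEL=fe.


underlying: bam-u-ino-li-lo
1. i, o -> 0 / V _: fires at position(s) 5: bamunolilo
surface: bamunolilo


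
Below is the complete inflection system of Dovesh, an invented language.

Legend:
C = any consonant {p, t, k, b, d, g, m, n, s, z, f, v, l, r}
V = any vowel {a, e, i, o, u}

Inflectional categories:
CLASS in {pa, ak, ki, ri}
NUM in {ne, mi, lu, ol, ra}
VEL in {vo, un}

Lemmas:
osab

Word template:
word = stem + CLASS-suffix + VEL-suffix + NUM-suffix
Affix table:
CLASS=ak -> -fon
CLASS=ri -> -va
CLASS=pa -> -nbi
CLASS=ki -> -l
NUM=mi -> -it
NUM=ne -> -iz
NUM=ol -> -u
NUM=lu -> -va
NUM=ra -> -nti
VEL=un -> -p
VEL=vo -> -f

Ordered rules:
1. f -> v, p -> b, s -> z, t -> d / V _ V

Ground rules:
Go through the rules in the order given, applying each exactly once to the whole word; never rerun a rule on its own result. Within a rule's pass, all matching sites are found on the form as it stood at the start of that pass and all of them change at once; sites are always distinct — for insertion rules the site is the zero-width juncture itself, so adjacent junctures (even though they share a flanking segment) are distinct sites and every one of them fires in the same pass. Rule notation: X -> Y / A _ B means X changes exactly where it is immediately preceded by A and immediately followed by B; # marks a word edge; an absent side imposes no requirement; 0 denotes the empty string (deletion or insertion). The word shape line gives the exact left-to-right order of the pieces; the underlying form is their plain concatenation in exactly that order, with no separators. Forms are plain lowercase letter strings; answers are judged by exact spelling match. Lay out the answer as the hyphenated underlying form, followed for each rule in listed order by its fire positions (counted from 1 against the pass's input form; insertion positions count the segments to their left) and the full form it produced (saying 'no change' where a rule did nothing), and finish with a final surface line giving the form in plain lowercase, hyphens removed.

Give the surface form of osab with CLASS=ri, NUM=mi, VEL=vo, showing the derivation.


underlying: osab-va-f-it
1. f -> v, p -> b, s -> z, t -> d / V _ V: fires at position(s) 2, 7: ozabvavit
surface: ozabvavit


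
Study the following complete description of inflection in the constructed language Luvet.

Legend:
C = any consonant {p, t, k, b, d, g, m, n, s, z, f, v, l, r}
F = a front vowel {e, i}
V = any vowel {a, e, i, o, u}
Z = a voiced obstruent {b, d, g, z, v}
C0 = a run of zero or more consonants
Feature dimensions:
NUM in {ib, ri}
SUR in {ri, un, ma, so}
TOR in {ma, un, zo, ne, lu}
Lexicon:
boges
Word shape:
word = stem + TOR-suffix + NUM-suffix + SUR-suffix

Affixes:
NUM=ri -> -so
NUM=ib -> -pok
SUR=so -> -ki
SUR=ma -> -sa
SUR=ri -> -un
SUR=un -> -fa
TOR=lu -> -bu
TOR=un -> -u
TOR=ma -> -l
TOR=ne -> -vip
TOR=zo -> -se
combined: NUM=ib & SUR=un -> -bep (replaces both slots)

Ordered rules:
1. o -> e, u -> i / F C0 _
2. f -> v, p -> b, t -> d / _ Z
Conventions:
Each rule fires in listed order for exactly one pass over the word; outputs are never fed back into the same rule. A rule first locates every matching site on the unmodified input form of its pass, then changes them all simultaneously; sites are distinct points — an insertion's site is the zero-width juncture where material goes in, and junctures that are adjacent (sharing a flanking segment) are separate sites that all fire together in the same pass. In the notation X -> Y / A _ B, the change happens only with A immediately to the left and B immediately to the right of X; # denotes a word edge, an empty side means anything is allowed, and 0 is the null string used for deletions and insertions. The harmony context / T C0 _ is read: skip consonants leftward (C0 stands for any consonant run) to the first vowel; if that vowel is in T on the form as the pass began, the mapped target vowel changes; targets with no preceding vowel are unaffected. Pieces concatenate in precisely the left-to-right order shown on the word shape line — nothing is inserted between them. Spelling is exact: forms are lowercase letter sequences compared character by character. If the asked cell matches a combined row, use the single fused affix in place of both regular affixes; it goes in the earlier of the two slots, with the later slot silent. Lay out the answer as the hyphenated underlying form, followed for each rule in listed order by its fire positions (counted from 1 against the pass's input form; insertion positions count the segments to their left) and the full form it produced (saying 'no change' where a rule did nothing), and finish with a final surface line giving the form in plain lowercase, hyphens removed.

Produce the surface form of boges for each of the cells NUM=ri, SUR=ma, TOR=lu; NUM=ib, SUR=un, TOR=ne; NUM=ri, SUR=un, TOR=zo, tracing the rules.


cell NUM=ri, SUR=ma, TOR=lu:
underlying: boges-bu-so-sa
1. o -> e, u -> i / F C0 _: fires at position(s) 7: bogesbisosa
2. f -> v, p -> b, t -> d / _ Z: no change
surface: bogesbisosa

cell NUM=ib, SUR=un, TOR=ne:
underlying: boges-vip-bep
1. o -> e, u -> i / F C0 _: no change
2. f -> v, p -> b, t -> d / _ Z: fires at position(s) 8: bogesvibbep
surface: bogesvibbep

cell NUM=ri, SUR=un, TOR=zo:
underlying: boges-se-so-fa
1. o -> e, u -> i / F C0 _: fires at position(s) 9: bogessesefa
2. f -> v, p -> b, t -> d / _ Z: no change
surface: bogessesefa


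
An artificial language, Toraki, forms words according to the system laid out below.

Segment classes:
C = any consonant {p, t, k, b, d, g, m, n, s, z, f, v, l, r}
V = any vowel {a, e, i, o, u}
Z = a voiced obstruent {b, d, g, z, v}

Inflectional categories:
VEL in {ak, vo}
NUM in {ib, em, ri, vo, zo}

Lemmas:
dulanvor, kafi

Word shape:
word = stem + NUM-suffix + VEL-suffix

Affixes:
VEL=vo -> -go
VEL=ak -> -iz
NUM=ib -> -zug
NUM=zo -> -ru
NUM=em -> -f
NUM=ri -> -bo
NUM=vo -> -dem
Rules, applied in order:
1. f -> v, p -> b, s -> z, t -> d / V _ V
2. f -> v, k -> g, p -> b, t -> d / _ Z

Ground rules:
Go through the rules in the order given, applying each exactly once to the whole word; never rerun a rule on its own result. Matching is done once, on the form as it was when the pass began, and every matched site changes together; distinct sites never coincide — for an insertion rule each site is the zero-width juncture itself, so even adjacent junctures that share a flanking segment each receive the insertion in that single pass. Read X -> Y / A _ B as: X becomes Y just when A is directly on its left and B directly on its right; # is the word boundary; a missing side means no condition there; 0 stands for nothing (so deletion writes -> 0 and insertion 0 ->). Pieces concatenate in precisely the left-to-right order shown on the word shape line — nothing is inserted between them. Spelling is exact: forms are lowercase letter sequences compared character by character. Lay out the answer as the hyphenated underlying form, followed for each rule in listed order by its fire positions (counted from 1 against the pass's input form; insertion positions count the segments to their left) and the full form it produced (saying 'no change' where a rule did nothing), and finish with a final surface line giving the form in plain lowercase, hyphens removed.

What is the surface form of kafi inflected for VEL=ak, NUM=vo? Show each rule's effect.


underlying: kafi-dem-iz
1. f -> v, p -> b, s -> z, t -> d / V _ V: fires at position(s) 3: kavidemiz
2. f -> v, k -> g, p -> b, t -> d / _ Z: no change
surface: kavidemiz


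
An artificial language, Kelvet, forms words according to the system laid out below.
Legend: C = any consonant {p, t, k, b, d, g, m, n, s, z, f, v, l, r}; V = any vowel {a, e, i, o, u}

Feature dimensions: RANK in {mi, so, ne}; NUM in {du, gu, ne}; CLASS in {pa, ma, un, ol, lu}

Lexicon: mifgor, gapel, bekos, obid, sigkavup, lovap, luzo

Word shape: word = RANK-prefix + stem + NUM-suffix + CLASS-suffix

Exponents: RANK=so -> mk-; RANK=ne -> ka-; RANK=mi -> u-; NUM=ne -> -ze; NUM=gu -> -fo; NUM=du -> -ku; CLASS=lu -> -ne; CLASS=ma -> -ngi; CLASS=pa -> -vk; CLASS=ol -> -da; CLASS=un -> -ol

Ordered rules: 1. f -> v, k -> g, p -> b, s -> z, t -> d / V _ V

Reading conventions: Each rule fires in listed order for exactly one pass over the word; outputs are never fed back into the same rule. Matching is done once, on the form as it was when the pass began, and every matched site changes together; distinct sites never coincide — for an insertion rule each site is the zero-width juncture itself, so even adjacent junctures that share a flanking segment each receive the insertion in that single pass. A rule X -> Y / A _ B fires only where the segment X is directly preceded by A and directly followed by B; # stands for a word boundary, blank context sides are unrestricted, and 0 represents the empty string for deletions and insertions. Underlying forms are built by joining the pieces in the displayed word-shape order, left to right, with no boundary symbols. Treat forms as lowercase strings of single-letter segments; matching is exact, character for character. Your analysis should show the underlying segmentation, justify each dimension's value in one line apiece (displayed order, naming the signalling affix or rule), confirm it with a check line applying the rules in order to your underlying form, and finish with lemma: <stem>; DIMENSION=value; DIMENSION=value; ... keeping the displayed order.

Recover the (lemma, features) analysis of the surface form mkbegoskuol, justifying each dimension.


underlying: mk-bekos-ku-ol
RANK=so - signalled by the affix mk-
NUM=du - signalled by the affix -ku
CLASS=un - signalled by the affix -ol
check: mkbekoskuol -> mkbegoskuol
lemma: bekos; RANK=so; NUM=du; CLASS=un


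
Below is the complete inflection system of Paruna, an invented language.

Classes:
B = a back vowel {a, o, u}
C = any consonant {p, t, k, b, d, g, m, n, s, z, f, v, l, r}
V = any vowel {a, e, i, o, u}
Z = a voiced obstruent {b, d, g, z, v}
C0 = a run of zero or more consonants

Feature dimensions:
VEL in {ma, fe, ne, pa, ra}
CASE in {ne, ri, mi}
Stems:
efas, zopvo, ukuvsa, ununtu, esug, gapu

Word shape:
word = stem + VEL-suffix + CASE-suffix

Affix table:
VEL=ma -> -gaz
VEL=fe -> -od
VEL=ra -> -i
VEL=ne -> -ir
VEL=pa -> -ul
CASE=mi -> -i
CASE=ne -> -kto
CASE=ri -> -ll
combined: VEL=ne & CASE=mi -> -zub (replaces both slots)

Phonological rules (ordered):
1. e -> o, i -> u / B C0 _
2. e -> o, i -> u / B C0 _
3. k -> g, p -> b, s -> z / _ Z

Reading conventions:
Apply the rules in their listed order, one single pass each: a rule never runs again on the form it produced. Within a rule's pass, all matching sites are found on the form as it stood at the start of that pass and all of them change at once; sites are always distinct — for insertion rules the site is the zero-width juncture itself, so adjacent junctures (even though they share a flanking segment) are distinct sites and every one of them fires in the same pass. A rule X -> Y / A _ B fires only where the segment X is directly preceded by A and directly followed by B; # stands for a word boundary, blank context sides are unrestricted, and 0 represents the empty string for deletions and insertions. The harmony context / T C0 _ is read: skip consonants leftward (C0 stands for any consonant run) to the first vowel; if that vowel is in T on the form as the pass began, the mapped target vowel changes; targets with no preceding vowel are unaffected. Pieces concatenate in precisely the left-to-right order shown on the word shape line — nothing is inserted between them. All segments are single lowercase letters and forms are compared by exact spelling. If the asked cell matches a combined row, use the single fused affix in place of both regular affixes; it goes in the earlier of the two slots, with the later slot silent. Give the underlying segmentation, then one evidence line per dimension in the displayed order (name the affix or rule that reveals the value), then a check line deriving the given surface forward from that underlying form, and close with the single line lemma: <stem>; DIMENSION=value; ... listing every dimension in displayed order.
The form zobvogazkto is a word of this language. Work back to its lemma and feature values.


underlying: zopvo-gaz-kto
VEL=ma - signalled by the affix -gaz
CASE=ne - signalled by the affix -kto
check: zopvogazkto -> zopvogazkto -> zopvogazkto -> zobvogazkto
lemma: zopvo; VEL=ma; CASE=ne


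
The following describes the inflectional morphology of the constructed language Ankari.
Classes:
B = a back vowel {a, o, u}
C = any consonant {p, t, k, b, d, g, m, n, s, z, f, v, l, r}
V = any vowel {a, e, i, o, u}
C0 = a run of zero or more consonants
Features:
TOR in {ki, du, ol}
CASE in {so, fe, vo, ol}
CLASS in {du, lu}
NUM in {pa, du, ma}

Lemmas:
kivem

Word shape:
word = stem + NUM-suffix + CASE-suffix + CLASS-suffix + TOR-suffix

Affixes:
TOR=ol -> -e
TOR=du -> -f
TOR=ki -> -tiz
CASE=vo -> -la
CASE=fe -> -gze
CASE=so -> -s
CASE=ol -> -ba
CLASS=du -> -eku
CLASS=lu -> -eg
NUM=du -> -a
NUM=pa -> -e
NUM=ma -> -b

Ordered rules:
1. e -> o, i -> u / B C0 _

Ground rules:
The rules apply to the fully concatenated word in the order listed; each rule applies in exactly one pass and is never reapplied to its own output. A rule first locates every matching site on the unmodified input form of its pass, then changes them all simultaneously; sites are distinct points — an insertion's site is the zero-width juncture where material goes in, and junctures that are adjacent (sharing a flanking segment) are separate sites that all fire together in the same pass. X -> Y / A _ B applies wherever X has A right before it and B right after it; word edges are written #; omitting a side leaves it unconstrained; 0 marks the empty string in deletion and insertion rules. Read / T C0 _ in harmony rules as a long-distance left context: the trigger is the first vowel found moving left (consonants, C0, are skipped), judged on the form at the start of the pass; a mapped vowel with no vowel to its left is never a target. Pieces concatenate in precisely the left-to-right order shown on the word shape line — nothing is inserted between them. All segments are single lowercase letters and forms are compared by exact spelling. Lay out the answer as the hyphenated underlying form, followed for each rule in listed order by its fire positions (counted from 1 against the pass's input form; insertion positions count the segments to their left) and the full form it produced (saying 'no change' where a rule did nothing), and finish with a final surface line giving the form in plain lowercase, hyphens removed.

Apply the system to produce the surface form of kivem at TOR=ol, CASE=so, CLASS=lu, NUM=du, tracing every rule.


underlying: kivem-a-s-eg-e
1. e -> o, i -> u / B C0 _: fires at position(s) 8: kivemasoge
surface: kivemasoge


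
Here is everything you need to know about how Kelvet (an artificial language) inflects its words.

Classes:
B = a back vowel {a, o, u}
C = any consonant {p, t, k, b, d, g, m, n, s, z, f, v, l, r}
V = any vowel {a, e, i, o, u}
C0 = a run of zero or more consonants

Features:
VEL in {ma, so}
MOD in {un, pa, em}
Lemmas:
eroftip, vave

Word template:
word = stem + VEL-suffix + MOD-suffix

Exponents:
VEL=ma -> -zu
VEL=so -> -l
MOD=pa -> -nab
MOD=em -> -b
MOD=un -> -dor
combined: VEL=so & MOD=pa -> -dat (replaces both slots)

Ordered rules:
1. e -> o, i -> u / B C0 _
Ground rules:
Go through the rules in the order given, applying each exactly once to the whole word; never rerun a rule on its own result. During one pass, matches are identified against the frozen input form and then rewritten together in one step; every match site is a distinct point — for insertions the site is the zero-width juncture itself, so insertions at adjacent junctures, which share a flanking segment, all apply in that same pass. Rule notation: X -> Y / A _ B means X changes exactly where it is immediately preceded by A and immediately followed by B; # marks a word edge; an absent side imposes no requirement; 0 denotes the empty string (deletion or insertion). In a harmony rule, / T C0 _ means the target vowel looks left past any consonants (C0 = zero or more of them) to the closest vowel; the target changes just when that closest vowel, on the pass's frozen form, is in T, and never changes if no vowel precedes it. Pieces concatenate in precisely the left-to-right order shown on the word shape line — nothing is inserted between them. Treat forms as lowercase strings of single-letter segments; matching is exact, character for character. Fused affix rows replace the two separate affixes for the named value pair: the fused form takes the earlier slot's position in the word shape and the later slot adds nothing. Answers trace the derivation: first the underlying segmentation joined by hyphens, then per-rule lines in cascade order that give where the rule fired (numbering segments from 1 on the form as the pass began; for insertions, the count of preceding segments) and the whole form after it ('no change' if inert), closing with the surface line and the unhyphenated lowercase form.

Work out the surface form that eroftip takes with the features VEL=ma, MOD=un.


underlying: eroftip-zu-dor
1. e -> o, i -> u / B C0 _: fires at position(s) 6: eroftupzudor
surface: eroftupzudor


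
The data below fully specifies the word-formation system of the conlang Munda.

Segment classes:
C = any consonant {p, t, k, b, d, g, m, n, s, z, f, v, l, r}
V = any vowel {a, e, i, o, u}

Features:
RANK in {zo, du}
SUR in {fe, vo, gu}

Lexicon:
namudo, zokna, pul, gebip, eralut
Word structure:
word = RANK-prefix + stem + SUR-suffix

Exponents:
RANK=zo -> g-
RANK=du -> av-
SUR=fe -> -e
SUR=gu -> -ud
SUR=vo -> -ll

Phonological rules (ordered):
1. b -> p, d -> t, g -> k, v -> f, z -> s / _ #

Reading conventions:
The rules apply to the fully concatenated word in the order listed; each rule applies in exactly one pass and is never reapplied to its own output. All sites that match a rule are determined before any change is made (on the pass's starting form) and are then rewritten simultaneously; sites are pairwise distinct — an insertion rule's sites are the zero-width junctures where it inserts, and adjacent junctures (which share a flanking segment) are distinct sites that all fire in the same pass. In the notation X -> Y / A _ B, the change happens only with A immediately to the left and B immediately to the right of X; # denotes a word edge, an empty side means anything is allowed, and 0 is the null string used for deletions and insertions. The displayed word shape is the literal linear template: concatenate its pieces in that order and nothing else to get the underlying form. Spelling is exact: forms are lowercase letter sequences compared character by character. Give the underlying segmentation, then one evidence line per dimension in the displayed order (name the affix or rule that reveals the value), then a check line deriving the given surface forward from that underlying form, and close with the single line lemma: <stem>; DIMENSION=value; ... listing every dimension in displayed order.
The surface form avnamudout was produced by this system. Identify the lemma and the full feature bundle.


underlying: av-namudo-ud
RANK=du - signalled by the affix av-
SUR=gu - signalled by the affix -ud
check: avnamudoud -> avnamudout
lemma: namudo; RANK=du; SUR=gu


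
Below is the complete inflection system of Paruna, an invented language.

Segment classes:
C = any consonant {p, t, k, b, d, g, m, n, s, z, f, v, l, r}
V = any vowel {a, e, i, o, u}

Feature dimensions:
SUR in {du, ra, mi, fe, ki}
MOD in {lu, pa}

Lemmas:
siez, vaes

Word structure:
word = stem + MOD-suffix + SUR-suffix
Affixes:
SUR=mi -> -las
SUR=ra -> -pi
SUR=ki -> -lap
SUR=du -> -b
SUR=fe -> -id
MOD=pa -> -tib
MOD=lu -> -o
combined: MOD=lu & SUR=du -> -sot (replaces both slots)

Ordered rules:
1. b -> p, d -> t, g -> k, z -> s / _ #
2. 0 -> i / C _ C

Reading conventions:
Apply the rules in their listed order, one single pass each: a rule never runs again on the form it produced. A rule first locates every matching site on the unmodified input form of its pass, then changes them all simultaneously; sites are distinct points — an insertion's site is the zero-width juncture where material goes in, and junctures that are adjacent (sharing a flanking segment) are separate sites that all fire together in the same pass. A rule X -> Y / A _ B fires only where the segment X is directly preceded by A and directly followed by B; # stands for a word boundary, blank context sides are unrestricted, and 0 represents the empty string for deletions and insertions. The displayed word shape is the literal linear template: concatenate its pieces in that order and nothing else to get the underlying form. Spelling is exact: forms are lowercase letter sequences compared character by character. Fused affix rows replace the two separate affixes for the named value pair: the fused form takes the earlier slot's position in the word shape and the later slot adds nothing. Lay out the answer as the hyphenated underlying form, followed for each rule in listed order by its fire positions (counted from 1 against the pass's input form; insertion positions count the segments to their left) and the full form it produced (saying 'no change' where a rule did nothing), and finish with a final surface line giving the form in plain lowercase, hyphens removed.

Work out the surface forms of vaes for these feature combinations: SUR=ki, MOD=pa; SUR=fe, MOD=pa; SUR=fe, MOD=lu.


cell SUR=ki, MOD=pa:
underlying: vaes-tib-lap
1. b -> p, d -> t, g -> k, z -> s / _ #: no change
2. 0 -> i / C _ C: inserts after position(s) 4, 7: vaesitibilap
surface: vaesitibilap

cell SUR=fe, MOD=pa:
underlying: vaes-tib-id
1. b -> p, d -> t, g -> k, z -> s / _ #: fires at position(s) 9: vaestibit
2. 0 -> i / C _ C: inserts after position(s) 4: vaesitibit
surface: vaesitibit

cell SUR=fe, MOD=lu:
underlying: vaes-o-id
1. b -> p, d -> t, g -> k, z -> s / _ #: fires at position(s) 7: vaesoit
2. 0 -> i / C _ C: no change
surface: vaesoit


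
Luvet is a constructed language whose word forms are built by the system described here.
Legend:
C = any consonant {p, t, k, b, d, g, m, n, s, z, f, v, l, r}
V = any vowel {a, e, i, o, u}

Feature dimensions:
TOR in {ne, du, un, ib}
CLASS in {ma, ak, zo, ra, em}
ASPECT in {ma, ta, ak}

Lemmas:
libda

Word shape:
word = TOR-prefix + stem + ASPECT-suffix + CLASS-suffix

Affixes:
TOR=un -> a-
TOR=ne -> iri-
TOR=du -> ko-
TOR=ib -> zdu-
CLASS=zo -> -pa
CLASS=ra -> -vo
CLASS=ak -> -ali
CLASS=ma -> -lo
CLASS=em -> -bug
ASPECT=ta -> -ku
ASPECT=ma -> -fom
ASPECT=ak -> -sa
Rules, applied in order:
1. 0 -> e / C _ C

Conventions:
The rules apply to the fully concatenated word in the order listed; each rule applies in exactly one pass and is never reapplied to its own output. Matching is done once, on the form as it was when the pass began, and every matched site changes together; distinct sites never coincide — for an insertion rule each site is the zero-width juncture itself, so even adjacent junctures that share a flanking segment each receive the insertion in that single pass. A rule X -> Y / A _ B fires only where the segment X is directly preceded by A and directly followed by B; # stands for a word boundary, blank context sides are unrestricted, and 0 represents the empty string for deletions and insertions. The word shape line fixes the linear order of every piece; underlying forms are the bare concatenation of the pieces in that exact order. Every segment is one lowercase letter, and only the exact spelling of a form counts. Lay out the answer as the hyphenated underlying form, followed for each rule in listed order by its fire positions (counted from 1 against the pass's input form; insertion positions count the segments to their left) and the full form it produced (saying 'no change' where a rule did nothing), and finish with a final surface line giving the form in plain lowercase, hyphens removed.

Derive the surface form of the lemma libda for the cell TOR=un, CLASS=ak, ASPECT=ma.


underlying: a-libda-fom-ali
1. 0 -> e / C _ C: inserts after position(s) 4: alibedafomali
surface: alibedafomali


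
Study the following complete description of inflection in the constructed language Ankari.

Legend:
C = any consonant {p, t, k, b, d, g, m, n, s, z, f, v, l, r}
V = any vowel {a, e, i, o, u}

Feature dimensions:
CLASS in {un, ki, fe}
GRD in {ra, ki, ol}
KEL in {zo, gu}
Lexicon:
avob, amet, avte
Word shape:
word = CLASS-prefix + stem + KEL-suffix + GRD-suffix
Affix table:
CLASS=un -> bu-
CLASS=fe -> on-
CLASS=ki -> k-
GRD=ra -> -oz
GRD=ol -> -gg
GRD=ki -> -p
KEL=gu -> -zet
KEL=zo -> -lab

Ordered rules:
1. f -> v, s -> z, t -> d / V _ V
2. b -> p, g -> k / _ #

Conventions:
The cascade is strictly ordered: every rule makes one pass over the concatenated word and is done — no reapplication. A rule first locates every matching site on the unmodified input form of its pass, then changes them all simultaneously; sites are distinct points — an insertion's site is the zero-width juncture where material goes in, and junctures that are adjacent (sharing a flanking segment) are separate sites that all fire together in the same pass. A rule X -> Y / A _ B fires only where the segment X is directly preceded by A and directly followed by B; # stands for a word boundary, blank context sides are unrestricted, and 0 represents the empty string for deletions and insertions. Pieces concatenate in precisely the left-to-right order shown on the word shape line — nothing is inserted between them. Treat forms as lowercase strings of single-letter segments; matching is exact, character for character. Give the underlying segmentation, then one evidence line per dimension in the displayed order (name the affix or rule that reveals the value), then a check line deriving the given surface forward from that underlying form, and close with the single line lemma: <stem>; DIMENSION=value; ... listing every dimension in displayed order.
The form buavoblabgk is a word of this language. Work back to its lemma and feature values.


underlying: bu-avob-lab-gg
CLASS=un - signalled by the affix bu-
GRD=ol - signalled by the affix -gg
KEL=zo - signalled by the affix -lab
check: buavoblabgg -> buavoblabgg -> buavoblabgk
lemma: avob; CLASS=un; GRD=ol; KEL=zo


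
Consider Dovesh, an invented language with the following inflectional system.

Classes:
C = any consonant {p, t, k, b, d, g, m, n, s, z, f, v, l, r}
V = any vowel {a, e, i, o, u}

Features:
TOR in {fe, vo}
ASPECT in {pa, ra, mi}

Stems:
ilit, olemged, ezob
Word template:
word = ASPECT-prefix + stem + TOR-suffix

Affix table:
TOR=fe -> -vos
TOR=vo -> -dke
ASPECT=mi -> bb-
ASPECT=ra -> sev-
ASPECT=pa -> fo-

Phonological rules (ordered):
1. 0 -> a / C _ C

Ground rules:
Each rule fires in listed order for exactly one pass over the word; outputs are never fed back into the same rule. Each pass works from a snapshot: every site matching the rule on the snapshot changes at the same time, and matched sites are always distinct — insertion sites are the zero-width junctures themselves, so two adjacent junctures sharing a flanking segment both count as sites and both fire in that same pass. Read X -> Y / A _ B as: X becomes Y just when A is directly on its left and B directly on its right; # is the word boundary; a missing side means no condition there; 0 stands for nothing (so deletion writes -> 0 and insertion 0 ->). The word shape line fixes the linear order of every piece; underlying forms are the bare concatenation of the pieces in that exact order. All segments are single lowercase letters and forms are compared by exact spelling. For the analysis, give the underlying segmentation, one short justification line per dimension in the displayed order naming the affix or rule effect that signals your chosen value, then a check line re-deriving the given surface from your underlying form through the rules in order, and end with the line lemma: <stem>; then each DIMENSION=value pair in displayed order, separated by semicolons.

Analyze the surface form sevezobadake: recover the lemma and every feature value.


underlying: sev-ezob-dke
TOR=vo - signalled by the affix -dke
ASPECT=ra - signalled by the affix sev-
check: sevezobdke -> sevezobadake
lemma: ezob; TOR=vo; ASPECT=ra


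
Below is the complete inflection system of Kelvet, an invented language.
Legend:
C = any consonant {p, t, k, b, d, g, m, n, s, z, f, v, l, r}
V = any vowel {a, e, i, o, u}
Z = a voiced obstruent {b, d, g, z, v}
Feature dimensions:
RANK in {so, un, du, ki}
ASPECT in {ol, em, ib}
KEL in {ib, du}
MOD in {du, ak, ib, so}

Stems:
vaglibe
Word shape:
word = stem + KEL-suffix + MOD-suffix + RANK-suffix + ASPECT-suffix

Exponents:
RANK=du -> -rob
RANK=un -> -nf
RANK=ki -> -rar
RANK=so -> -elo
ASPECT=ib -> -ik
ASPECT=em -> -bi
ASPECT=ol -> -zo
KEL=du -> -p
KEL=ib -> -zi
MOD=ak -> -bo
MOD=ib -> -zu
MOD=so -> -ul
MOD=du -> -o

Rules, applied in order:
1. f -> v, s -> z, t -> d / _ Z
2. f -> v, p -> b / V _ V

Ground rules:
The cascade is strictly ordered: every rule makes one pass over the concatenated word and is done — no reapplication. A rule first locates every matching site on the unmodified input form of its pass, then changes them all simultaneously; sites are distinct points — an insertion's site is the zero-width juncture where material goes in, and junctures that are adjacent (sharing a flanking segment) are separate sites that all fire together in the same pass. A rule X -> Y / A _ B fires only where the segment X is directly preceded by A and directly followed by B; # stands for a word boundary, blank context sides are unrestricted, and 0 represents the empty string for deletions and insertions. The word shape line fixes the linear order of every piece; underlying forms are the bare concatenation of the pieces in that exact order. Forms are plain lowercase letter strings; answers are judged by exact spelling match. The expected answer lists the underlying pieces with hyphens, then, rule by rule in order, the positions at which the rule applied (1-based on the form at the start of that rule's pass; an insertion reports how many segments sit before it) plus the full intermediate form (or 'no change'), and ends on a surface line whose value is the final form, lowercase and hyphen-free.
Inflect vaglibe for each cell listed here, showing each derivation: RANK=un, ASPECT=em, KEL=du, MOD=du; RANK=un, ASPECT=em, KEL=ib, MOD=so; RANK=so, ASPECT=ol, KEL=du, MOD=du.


cell RANK=un, ASPECT=em, KEL=du, MOD=du:
underlying: vaglibe-p-o-nf-bi
1. f -> v, s -> z, t -> d / _ Z: fires at position(s) 11: vaglibeponvbi
2. f -> v, p -> b / V _ V: fires at position(s) 8: vaglibebonvbi
surface: vaglibebonvbi

cell RANK=un, ASPECT=em, KEL=ib, MOD=so:
underlying: vaglibe-zi-ul-nf-bi
1. f -> v, s -> z, t -> d / _ Z: fires at position(s) 13: vaglibeziulnvbi
2. f -> v, p -> b / V _ V: no change
surface: vaglibeziulnvbi

cell RANK=so, ASPECT=ol, KEL=du, MOD=du:
underlying: vaglibe-p-o-elo-zo
1. f -> v, s -> z, t -> d / _ Z: no change
2. f -> v, p -> b / V _ V: fires at position(s) 8: vaglibeboelozo
surface: vaglibeboelozo


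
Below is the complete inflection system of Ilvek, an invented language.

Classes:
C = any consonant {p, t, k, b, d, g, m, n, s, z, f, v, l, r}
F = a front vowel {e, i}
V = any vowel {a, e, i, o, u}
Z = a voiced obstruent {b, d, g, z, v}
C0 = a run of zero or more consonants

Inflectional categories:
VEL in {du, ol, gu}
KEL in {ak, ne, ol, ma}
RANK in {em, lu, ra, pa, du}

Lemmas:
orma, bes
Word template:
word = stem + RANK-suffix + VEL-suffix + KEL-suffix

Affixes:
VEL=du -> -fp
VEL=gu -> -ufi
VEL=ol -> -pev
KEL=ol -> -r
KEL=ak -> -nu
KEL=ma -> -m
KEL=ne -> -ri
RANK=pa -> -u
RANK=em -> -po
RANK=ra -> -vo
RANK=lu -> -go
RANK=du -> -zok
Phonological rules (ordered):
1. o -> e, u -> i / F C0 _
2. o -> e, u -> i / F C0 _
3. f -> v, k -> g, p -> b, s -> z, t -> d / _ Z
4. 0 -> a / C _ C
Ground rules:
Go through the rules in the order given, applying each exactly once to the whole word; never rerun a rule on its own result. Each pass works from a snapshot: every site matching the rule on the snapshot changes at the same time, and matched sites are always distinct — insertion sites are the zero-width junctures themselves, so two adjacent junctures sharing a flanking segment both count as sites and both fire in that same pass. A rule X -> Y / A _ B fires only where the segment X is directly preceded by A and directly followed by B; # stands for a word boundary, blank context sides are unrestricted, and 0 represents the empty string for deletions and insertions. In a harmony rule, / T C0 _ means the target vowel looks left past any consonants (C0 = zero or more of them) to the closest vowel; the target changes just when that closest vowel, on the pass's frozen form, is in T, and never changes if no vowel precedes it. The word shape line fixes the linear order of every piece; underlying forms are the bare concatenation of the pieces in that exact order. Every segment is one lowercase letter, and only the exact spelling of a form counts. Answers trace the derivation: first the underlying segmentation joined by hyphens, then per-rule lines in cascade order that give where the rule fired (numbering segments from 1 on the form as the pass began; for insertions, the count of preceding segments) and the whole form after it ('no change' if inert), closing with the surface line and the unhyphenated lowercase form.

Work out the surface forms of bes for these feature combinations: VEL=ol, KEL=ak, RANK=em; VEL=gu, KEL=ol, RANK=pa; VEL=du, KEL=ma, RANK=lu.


cell VEL=ol, KEL=ak, RANK=em:
underlying: bes-po-pev-nu
1. o -> e, u -> i / F C0 _: fires at position(s) 5, 10: bespepevni
2. o -> e, u -> i / F C0 _: no change
3. f -> v, k -> g, p -> b, s -> z, t -> d / _ Z: no change
4. 0 -> a / C _ C: inserts after position(s) 3, 8: besapepevani
surface: besapepevani

cell VEL=gu, KEL=ol, RANK=pa:
underlying: bes-u-ufi-r
1. o -> e, u -> i / F C0 _: fires at position(s) 4: besiufir
2. o -> e, u -> i / F C0 _: fires at position(s) 5: besiifir
3. f -> v, k -> g, p -> b, s -> z, t -> d / _ Z: no change
4. 0 -> a / C _ C: no change
surface: besiifir

cell VEL=du, KEL=ma, RANK=lu:
underlying: bes-go-fp-m
1. o -> e, u -> i / F C0 _: fires at position(s) 5: besgefpm
2. o -> e, u -> i / F C0 _: no change
3. f -> v, k -> g, p -> b, s -> z, t -> d / _ Z: fires at position(s) 3: bezgefpm
4. 0 -> a / C _ C: inserts after position(s) 3, 6, 7: bezagefapam
surface: bezagefapam


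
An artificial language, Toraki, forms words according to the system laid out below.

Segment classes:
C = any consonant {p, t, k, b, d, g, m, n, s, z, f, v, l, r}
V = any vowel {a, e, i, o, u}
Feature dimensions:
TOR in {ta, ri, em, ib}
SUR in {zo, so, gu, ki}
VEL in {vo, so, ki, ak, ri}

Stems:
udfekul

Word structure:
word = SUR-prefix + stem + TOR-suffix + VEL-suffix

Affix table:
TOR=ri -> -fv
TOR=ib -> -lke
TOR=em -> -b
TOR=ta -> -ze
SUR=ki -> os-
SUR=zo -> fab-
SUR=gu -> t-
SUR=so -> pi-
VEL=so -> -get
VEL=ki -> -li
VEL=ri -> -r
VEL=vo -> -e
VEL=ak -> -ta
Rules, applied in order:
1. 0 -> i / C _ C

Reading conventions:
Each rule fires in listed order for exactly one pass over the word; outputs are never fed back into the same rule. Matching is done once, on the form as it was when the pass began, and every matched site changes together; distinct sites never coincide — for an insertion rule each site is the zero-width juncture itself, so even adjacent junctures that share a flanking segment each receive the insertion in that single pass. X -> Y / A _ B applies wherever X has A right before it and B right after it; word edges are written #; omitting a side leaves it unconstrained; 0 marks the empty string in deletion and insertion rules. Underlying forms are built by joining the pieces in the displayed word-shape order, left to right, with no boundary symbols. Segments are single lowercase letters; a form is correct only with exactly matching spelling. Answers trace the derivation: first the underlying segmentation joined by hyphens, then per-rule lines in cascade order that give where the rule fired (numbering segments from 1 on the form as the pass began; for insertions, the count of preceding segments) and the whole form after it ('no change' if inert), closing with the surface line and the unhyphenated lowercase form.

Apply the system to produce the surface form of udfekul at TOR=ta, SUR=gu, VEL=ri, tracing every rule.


underlying: t-udfekul-ze-r
1. 0 -> i / C _ C: inserts after position(s) 3, 8: tudifekulizer
surface: tudifekulizer
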